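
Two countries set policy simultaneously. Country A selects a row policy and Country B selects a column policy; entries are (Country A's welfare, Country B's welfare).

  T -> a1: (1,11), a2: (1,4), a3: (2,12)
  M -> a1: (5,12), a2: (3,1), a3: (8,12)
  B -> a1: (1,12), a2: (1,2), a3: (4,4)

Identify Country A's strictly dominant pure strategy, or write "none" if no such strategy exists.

M

M vs T: a1: 5>1, a2: 3>1, a3: 8>2.
M vs B: a1: 5>1, a2: 3>1, a3: 8>4.
M strictly beats every other strategy against every opponent action, so it is strictly dominant.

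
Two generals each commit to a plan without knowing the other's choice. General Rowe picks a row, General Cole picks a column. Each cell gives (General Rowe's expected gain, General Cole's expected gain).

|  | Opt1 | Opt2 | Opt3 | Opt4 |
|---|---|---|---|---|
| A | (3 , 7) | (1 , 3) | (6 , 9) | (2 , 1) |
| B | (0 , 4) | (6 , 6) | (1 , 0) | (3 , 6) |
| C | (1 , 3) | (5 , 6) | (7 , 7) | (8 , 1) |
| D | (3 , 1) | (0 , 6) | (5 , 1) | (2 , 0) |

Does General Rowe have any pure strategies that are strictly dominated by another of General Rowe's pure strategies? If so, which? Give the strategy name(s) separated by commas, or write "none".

none

A is not dominated — it holds its own against B at Opt1 (3>0); C at Opt1 (3>1); D at Opt1 (3=3).
Nothing dominates B: A at Opt2 (6>1); C at Opt2 (6>5); D at Opt2 (6>0).
Nothing dominates C: A at Opt2 (5>1); B at Opt1 (1>0); D at Opt2 (5>0).
D is not dominated — it holds its own against A at Opt1 (3=3); B at Opt1 (3>0); C at Opt1 (3>1).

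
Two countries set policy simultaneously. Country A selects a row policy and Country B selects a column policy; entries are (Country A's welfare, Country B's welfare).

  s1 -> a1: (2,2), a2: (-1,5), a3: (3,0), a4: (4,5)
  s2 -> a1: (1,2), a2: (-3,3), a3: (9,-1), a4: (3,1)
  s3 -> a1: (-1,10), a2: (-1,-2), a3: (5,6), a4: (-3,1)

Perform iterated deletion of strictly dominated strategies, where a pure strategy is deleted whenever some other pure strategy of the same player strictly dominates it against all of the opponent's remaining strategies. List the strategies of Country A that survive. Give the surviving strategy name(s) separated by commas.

Column a3 is eliminated: a1 beats it against every remaining row (s1: 2>0, s2: 2>-1, s3: 10>6).
For Country A, s1 strictly dominates s2 on the remaining columns (a1: 2>1, a2: -1>-3, a4: 4>3); eliminate s2.
Among the remaining strategies, none is strictly dominated by another pure strategy of the same player, so the elimination stops.
Surviving strategies — Country A: {s1, s3}; Country B: {a1, a2, a4}.

s1, s3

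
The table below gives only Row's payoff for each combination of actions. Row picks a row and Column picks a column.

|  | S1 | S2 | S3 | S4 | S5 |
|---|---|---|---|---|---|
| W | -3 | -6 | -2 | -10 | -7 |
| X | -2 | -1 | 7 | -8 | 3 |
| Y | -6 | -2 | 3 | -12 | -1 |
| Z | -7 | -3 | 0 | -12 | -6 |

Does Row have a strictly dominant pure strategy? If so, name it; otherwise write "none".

X

X vs W: S1: -2>-3, S2: -1>-6, S3: 7>-2, S4: -8>-10, S5: 3>-7.
X vs Y: S1: -2>-6, S2: -1>-2, S3: 7>3, S4: -8>-12, S5: 3>-1.
X vs Z: S1: -2>-7, S2: -1>-3, S3: 7>0, S4: -8>-12, S5: 3>-6.
X strictly beats every other strategy against every opponent action, so it is strictly dominant.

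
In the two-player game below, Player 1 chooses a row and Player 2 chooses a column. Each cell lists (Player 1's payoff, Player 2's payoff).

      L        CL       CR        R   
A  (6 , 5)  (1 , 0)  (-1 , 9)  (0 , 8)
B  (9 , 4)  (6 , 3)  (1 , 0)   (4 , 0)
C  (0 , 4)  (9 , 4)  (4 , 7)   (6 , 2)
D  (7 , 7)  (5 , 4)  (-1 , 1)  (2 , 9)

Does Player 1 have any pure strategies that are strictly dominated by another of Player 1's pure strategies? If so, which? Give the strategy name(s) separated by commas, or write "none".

A is strictly dominated by B (L: 9>6, CL: 6>1, CR: 1>-1, R: 4>0).
B is not dominated — it holds its own against A at L (9>6); C at L (9>0); D at L (9>7).
Nothing dominates C: A at CL (9>1); B at CL (9>6); D at CL (9>5).
B strictly dominates D — L: 9>7, CL: 6>5, CR: 1>-1, R: 4>2.

A, D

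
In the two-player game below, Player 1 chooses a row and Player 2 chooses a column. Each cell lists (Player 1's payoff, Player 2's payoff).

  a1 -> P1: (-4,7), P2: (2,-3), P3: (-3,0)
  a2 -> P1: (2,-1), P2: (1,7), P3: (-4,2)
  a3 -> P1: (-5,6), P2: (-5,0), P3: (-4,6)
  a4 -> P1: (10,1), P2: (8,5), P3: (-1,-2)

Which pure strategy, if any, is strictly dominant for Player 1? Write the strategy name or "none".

a4

a4 vs a1: P1: 10>-4, P2: 8>2, P3: -1>-3.
a4 vs a2: P1: 10>2, P2: 8>1, P3: -1>-4.
a4 vs a3: P1: 10>-5, P2: 8>-5, P3: -1>-4.
a4 strictly beats every other strategy against every opponent action, so it is strictly dominant.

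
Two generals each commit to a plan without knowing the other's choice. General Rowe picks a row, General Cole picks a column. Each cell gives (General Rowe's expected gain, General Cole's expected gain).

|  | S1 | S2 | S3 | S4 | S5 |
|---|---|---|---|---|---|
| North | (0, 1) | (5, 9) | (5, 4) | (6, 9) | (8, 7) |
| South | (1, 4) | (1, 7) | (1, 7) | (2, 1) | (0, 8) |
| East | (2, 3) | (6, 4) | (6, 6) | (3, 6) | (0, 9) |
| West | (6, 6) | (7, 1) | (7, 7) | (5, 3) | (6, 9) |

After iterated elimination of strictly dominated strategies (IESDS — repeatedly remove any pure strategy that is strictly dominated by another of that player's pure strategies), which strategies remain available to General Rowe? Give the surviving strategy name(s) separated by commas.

North, West

General Rowe's strategy South is strictly dominated by West (S1: 6>1, S2: 7>1, S3: 7>1, S4: 5>2, S5: 6>0) and is removed.
Row East is eliminated: West beats it against every remaining column (S1: 6>2, S2: 7>6, S3: 7>6, S4: 5>3, S5: 6>0).
For General Cole, S3 strictly dominates S1 on the remaining rows (North: 4>1, West: 7>6); eliminate S1.
For General Cole, S5 strictly dominates S3 on the remaining rows (North: 7>4, West: 9>7); eliminate S3.
Among the remaining strategies, none is strictly dominated by another pure strategy of the same player, so the elimination stops.
Surviving strategies — General Rowe: {North, West}; General Cole: {S2, S4, S5}.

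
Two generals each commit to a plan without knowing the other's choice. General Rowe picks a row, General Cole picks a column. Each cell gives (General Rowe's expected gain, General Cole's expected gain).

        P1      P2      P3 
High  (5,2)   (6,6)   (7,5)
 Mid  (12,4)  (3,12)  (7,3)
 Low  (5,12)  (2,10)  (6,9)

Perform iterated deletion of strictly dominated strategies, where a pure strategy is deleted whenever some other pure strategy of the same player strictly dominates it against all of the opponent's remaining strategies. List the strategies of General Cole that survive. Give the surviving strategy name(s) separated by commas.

Row Low is eliminated: Mid beats it against every remaining column (P1: 12>5, P2: 3>2, P3: 7>6).
For General Cole, P2 strictly dominates P1 on the remaining rows (High: 6>2, Mid: 12>4); eliminate P1.
General Cole's strategy P3 is strictly dominated by P2 (High: 6>5, Mid: 12>3) and is removed.
For General Rowe, High strictly dominates Mid on the remaining columns (P2: 6>3); eliminate Mid.
Among the remaining strategies, none is strictly dominated by another pure strategy of the same player, so the elimination stops.
Surviving strategies — General Rowe: {High}; General Cole: {P2}.

P2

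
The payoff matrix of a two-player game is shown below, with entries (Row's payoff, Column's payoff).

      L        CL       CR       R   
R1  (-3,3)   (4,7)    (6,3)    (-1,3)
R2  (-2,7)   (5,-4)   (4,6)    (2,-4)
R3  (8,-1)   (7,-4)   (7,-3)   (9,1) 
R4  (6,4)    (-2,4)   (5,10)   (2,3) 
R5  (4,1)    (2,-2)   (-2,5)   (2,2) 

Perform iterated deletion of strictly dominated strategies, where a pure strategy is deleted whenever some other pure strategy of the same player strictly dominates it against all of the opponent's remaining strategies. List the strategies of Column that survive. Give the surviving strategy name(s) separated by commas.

Row R1 is eliminated: R3 beats it against every remaining column (L: 8>-3, CL: 7>4, CR: 7>6, R: 9>-1).
Row's strategy R2 is strictly dominated by R3 (L: 8>-2, CL: 7>5, CR: 7>4, R: 9>2) and is removed.
For Row, R3 strictly dominates R4 on the remaining columns (L: 8>6, CL: 7>-2, CR: 7>5, R: 9>2); eliminate R4.
For Row, R3 strictly dominates R5 on the remaining columns (L: 8>4, CL: 7>2, CR: 7>-2, R: 9>2); eliminate R5.
Column's strategy L is strictly dominated by R (R3: 1>-1) and is removed.
Column's strategy CL is strictly dominated by CR (R3: -3>-4) and is removed.
For Column, R strictly dominates CR on the remaining rows (R3: 1>-3); eliminate CR.
Among the remaining strategies, none is strictly dominated by another pure strategy of the same player, so the elimination stops.
Surviving strategies — Row: {R3}; Column: {R}.

R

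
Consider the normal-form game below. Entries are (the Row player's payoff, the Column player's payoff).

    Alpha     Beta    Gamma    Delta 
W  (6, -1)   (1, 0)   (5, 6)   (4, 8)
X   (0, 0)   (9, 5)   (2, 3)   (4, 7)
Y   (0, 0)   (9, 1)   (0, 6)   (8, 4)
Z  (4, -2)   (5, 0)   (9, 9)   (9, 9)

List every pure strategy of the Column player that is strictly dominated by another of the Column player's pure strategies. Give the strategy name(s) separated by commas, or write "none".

Alpha, Beta

Beta strictly dominates Alpha — W: 0>-1, X: 5>0, Y: 1>0, Z: 0>-2.
Beta is strictly dominated by Delta (W: 8>0, X: 7>5, Y: 4>1, Z: 9>0).
Gamma: no other strategy beats it everywhere (Alpha at W (6>-1); Beta at W (6>0); Delta at Y (6>4)).
Delta: no other strategy beats it everywhere (Alpha at W (8>-1); Beta at W (8>0); Gamma at W (8>6)).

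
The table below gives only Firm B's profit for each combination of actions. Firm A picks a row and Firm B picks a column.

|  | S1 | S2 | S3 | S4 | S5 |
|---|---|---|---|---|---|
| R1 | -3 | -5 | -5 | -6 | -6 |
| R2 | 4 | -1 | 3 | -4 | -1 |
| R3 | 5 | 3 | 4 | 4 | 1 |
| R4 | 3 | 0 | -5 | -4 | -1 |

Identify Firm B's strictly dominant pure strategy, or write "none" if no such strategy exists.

S1

S1 vs S2: R1: -3>-5, R2: 4>-1, R3: 5>3, R4: 3>0.
S1 vs S3: R1: -3>-5, R2: 4>3, R3: 5>4, R4: 3>-5.
S1 vs S4: R1: -3>-6, R2: 4>-4, R3: 5>4, R4: 3>-4.
S1 vs S5: R1: -3>-6, R2: 4>-1, R3: 5>1, R4: 3>-1.
S1 strictly beats every other strategy against every opponent action, so it is strictly dominant.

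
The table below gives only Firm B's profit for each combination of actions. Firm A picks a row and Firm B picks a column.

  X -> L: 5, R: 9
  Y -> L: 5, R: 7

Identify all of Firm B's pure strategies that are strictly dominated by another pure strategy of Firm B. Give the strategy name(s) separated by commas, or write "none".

L: dominated, since R does at least as well everywhere (X: 9>5, Y: 7>5).
R is not dominated — it holds its own against L at X (9>5).

L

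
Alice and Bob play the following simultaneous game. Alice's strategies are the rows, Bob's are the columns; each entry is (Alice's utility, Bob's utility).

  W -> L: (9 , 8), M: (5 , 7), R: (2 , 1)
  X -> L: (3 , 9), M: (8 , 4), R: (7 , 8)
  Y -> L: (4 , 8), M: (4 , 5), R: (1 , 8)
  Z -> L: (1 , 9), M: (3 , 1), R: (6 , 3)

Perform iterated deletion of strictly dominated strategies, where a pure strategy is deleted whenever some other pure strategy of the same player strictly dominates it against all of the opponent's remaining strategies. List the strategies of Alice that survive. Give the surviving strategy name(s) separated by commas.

W

Alice's strategy Y is strictly dominated by W (L: 9>4, M: 5>4, R: 2>1) and is removed.
Alice's strategy Z is strictly dominated by X (L: 3>1, M: 8>3, R: 7>6) and is removed.
For Bob, L strictly dominates M on the remaining rows (W: 8>7, X: 9>4); eliminate M.
For Bob, L strictly dominates R on the remaining rows (W: 8>1, X: 9>8); eliminate R.
Alice's strategy X is strictly dominated by W (L: 9>3) and is removed.
Among the remaining strategies, none is strictly dominated by another pure strategy of the same player, so the elimination stops.
Surviving strategies — Alice: {W}; Bob: {L}.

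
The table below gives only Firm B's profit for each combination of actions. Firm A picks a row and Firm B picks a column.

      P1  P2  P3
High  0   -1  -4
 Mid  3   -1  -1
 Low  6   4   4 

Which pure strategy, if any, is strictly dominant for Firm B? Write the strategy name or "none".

P1 vs P2: High: 0>-1, Mid: 3>-1, Low: 6>4.
P1 vs P3: High: 0>-4, Mid: 3>-1, Low: 6>4.
P1 strictly beats every other strategy against every opponent action, so it is strictly dominant.

P1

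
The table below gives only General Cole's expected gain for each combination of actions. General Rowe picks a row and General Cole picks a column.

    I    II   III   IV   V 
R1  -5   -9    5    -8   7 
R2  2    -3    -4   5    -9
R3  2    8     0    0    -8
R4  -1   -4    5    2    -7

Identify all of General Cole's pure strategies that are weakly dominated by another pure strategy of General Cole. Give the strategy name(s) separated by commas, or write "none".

none

Nothing dominates I: II at R1 (-5>-9); III at R2 (2>-4); IV at R1 (-5>-8); V at R2 (2>-9).
Nothing dominates II: I at R3 (8>2); III at R2 (-3>-4); IV at R3 (8>0); V at R2 (-3>-9).
III is not dominated — it holds its own against I at R1 (5>-5); II at R1 (5>-9); IV at R1 (5>-8); V at R2 (-4>-9).
IV: no other strategy beats it everywhere (I at R2 (5>2); II at R1 (-8>-9); III at R2 (5>-4); V at R2 (5>-9)).
V is not dominated — it holds its own against I at R1 (7>-5); II at R1 (7>-9); III at R1 (7>5); IV at R1 (7>-8).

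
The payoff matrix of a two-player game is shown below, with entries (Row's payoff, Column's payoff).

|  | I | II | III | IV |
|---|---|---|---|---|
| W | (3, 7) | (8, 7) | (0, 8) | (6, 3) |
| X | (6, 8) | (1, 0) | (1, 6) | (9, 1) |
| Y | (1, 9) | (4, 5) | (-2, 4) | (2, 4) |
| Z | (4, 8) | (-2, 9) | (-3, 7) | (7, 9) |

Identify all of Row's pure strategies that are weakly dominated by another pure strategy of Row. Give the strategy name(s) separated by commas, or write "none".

Y, Z

Nothing dominates W: X at II (8>1); Y at I (3>1); Z at II (8>-2).
Nothing dominates X: W at I (6>3); Y at I (6>1); Z at I (6>4).
Y is weakly dominated by W (I: 3>1, II: 8>4, III: 0>-2, IV: 6>2).
Z: dominated, since X does at least as well everywhere (I: 6>4, II: 1>-2, III: 1>-3, IV: 9>7).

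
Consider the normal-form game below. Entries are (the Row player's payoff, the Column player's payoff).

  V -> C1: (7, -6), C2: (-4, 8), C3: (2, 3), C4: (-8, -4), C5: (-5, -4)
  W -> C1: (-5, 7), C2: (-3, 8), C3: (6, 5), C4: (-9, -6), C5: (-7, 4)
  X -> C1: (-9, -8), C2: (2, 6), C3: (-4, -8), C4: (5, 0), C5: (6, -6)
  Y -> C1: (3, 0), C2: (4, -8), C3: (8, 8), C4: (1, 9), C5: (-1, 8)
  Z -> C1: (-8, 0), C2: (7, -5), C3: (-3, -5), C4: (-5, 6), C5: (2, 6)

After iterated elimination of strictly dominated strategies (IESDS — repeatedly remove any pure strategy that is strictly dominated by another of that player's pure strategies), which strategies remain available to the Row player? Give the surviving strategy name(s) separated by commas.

The Row player's strategy W is strictly dominated by Y (C1: 3>-5, C2: 4>-3, C3: 8>6, C4: 1>-9, C5: -1>-7) and is removed.
Column C1 is eliminated: C4 beats it against every remaining row (V: -4>-6, X: 0>-8, Y: 9>0, Z: 6>0).
The Row player's strategy V is strictly dominated by Y (C2: 4>-4, C3: 8>2, C4: 1>-8, C5: -1>-5) and is removed.
The Column player's strategy C3 is strictly dominated by C4 (X: 0>-8, Y: 9>8, Z: 6>-5) and is removed.
Among the remaining strategies, none is strictly dominated by another pure strategy of the same player, so the elimination stops.
Surviving strategies — the Row player: {X, Y, Z}; the Column player: {C2, C4, C5}.

X, Y, Z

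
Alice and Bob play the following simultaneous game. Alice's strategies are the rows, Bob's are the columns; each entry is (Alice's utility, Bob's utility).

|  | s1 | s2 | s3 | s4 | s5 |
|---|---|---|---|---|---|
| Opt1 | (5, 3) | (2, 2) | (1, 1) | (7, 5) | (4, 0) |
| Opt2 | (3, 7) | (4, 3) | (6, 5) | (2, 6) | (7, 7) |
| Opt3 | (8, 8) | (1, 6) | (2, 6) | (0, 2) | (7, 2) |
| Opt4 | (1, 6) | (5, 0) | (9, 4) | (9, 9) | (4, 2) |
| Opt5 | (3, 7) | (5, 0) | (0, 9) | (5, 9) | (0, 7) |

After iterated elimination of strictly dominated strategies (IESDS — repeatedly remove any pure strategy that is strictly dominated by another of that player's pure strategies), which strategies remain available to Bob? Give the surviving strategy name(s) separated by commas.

s1, s4, s5

Column s2 is eliminated: s1 beats it against every remaining row (Opt1: 3>2, Opt2: 7>3, Opt3: 8>6, Opt4: 6>0, Opt5: 7>0).
For Alice, Opt1 strictly dominates Opt5 on the remaining columns (s1: 5>3, s3: 1>0, s4: 7>5, s5: 4>0); eliminate Opt5.
Column s3 is eliminated: s1 beats it against every remaining row (Opt1: 3>1, Opt2: 7>5, Opt3: 8>6, Opt4: 6>4).
Among the remaining strategies, none is strictly dominated by another pure strategy of the same player, so the elimination stops.
Surviving strategies — Alice: {Opt1, Opt2, Opt3, Opt4}; Bob: {s1, s4, s5}.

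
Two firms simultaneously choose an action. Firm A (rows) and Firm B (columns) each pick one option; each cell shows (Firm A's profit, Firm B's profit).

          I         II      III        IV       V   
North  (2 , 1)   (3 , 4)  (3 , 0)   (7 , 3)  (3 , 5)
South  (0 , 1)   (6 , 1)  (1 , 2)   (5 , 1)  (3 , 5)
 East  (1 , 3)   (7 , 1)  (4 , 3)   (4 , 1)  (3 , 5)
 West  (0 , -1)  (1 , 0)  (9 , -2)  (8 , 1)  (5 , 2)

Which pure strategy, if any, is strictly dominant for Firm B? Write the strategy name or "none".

V vs I: North: 5>1, South: 5>1, East: 5>3, West: 2>-1.
V vs II: North: 5>4, South: 5>1, East: 5>1, West: 2>0.
V vs III: North: 5>0, South: 5>2, East: 5>3, West: 2>-2.
V vs IV: North: 5>3, South: 5>1, East: 5>1, West: 2>1.
V strictly beats every other strategy against every opponent action, so it is strictly dominant.

V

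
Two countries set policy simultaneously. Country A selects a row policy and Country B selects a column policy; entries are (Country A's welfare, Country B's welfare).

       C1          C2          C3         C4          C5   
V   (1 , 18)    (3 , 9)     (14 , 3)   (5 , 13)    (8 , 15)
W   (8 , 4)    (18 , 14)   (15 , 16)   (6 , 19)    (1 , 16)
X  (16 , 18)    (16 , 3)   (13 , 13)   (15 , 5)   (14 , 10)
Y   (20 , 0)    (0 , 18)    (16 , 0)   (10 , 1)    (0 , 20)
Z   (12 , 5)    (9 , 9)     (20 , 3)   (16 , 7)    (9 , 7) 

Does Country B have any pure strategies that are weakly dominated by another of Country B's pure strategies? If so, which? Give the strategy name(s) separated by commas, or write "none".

none

C1 is not dominated — it holds its own against C2 at V (18>9); C3 at V (18>3); C4 at V (18>13); C5 at V (18>15).
C2 is not dominated — it holds its own against C1 at W (14>4); C3 at V (9>3); C4 at Y (18>1); C5 at Z (9>7).
C3: no other strategy beats it everywhere (C1 at W (16>4); C2 at W (16>14); C4 at X (13>5); C5 at X (13>10)).
Nothing dominates C4: C1 at W (19>4); C2 at V (13>9); C3 at V (13>3); C5 at W (19>16).
C5: no other strategy beats it everywhere (C1 at W (16>4); C2 at V (15>9); C3 at V (15>3); C4 at V (15>13)).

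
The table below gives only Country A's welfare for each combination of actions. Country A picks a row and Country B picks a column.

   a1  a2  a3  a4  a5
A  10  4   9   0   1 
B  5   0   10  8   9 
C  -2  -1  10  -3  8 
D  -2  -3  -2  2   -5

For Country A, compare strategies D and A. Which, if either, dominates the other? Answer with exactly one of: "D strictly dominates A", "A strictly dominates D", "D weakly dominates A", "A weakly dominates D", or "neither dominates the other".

D's payoffs vs A's, by Country B's action — a1: -2<10, a2: -3<4, a3: -2<9, a4: 2>0, a5: -5<1.
D does better at a4 but worse at a1, a2, a3, a5; neither strategy dominates the other.

neither dominates the other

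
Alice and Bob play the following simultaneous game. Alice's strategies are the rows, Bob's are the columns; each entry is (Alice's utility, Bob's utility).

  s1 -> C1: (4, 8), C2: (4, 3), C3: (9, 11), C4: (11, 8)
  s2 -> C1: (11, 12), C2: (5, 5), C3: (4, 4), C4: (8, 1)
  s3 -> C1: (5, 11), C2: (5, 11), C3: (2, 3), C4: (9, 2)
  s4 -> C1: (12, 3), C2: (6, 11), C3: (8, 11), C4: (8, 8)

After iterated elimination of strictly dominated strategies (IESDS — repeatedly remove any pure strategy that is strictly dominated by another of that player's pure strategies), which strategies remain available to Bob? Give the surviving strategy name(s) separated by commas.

C2, C3

Bob's strategy C4 is strictly dominated by C3 (s1: 11>8, s2: 4>1, s3: 3>2, s4: 11>8) and is removed.
Alice's strategy s2 is strictly dominated by s4 (C1: 12>11, C2: 6>5, C3: 8>4) and is removed.
Alice's strategy s3 is strictly dominated by s4 (C1: 12>5, C2: 6>5, C3: 8>2) and is removed.
For Bob, C3 strictly dominates C1 on the remaining rows (s1: 11>8, s4: 11>3); eliminate C1.
Among the remaining strategies, none is strictly dominated by another pure strategy of the same player, so the elimination stops.
Surviving strategies — Alice: {s1, s4}; Bob: {C2, C3}.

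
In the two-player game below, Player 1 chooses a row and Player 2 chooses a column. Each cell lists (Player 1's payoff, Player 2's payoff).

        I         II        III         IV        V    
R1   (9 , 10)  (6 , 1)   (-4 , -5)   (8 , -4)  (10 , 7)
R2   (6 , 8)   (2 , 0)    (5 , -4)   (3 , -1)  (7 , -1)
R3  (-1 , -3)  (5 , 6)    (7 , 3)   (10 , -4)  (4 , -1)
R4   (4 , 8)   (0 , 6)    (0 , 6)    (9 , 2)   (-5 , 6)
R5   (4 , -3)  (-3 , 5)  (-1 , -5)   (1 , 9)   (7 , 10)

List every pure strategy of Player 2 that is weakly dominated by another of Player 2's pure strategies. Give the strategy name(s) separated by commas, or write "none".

III, IV

Nothing dominates I: II at R1 (10>1); III at R1 (10>-5); IV at R1 (10>-4); V at R1 (10>7).
II: no other strategy beats it everywhere (I at R3 (6>-3); III at R1 (1>-5); IV at R1 (1>-4); V at R2 (0>-1)).
III: dominated, since II does at least as well everywhere (R1: 1>-5, R2: 0>-4, R3: 6>3, R4: 6=6, R5: 5>-5).
IV: dominated, since V does at least as well everywhere (R1: 7>-4, R2: -1=-1, R3: -1>-4, R4: 6>2, R5: 10>9).
V is not dominated — it holds its own against I at R3 (-1>-3); II at R1 (7>1); III at R1 (7>-5); IV at R1 (7>-4).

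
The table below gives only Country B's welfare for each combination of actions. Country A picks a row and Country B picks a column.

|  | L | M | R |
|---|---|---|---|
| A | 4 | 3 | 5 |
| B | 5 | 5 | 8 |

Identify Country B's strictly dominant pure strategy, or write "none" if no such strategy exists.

R

R vs L: A: 5>4, B: 8>5.
R vs M: A: 5>3, B: 8>5.
R strictly beats every other strategy against every opponent action, so it is strictly dominant.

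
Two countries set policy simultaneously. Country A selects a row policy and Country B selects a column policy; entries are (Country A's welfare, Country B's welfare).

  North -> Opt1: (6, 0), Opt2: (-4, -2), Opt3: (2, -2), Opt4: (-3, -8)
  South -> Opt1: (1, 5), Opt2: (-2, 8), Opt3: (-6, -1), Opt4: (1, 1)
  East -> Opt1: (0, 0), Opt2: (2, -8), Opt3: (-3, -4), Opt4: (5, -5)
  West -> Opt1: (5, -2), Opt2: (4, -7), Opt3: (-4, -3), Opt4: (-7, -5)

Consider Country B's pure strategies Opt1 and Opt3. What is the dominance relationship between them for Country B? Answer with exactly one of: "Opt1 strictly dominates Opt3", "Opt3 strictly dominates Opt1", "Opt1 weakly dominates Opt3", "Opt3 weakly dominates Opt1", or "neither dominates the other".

Opt1 strictly dominates Opt3

Opt1's payoffs vs Opt3's, by Country A's action — North: 0>-2, South: 5>-1, East: 0>-4, West: -2>-3.
Every comparison favours Opt1, so Opt1 strictly dominates Opt3.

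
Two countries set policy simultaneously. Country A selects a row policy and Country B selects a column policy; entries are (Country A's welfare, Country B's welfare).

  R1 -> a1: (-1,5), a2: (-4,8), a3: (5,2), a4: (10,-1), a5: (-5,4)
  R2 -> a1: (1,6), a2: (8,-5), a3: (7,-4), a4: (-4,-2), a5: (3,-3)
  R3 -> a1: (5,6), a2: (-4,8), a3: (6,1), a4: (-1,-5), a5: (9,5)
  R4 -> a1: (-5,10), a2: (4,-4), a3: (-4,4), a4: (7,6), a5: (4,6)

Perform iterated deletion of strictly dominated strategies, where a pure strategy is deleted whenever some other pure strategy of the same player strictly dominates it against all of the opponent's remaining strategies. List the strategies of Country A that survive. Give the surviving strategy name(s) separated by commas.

Column a3 is eliminated: a1 beats it against every remaining row (R1: 5>2, R2: 6>-4, R3: 6>1, R4: 10>4).
Column a4 is eliminated: a1 beats it against every remaining row (R1: 5>-1, R2: 6>-2, R3: 6>-5, R4: 10>6).
Country A's strategy R1 is strictly dominated by R2 (a1: 1>-1, a2: 8>-4, a5: 3>-5) and is removed.
Country B's strategy a5 is strictly dominated by a1 (R2: 6>-3, R3: 6>5, R4: 10>6) and is removed.
Country A's strategy R4 is strictly dominated by R2 (a1: 1>-5, a2: 8>4) and is removed.
Among the remaining strategies, none is strictly dominated by another pure strategy of the same player, so the elimination stops.
Surviving strategies — Country A: {R2, R3}; Country B: {a1, a2}.

R2, R3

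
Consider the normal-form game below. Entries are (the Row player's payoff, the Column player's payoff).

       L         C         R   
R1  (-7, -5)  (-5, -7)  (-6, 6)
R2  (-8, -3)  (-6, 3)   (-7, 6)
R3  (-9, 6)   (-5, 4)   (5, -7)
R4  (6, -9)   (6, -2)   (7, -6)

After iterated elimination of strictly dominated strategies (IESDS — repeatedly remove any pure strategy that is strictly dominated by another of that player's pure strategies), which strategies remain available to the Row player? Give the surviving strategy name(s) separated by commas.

R4

The Row player's strategy R1 is strictly dominated by R4 (L: 6>-7, C: 6>-5, R: 7>-6) and is removed.
The Row player's strategy R2 is strictly dominated by R4 (L: 6>-8, C: 6>-6, R: 7>-7) and is removed.
The Row player's strategy R3 is strictly dominated by R4 (L: 6>-9, C: 6>-5, R: 7>5) and is removed.
The Column player's strategy L is strictly dominated by C (R4: -2>-9) and is removed.
Column R is eliminated: C beats it against every remaining row (R4: -2>-6).
Among the remaining strategies, none is strictly dominated by another pure strategy of the same player, so the elimination stops.
Surviving strategies — the Row player: {R4}; the Column player: {C}.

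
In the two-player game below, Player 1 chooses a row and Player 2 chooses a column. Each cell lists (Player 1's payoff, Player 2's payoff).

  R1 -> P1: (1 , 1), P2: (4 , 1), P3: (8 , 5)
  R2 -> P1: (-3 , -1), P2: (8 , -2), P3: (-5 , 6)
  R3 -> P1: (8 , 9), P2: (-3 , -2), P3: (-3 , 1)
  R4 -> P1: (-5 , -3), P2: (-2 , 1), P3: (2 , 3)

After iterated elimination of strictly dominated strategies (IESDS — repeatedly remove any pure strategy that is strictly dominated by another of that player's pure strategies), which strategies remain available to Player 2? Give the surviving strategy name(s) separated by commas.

For Player 1, R1 strictly dominates R4 on the remaining columns (P1: 1>-5, P2: 4>-2, P3: 8>2); eliminate R4.
For Player 2, P3 strictly dominates P2 on the remaining rows (R1: 5>1, R2: 6>-2, R3: 1>-2); eliminate P2.
Row R2 is eliminated: R1 beats it against every remaining column (P1: 1>-3, P3: 8>-5).
Among the remaining strategies, none is strictly dominated by another pure strategy of the same player, so the elimination stops.
Surviving strategies — Player 1: {R1, R3}; Player 2: {P1, P3}.

P1, P3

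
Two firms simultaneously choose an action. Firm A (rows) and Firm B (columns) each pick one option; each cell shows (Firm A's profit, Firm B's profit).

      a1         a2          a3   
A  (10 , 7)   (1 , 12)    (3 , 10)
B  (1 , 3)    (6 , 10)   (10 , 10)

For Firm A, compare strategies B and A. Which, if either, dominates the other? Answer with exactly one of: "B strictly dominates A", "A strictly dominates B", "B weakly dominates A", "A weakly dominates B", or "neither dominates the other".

neither dominates the other

Compare B to A across every action of Firm B: a1: 1<10, a2: 6>1, a3: 10>3.
B does better at a2, a3 but worse at a1; neither strategy dominates the other.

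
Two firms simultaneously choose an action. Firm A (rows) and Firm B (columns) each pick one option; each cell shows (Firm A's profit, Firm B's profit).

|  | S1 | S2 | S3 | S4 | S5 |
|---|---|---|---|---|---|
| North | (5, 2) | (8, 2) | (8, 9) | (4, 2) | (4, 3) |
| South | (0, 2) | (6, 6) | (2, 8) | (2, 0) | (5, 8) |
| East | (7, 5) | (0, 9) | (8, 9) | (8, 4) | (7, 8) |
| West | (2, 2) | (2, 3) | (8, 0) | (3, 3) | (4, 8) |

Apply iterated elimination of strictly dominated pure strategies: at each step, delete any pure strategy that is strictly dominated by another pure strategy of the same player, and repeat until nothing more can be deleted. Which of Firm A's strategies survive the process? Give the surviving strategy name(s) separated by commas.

North, South, East, West

Column S1 is eliminated: S5 beats it against every remaining row (North: 3>2, South: 8>2, East: 8>5, West: 8>2).
Column S4 is eliminated: S5 beats it against every remaining row (North: 3>2, South: 8>0, East: 8>4, West: 8>3).
Among the remaining strategies, none is strictly dominated by another pure strategy of the same player, so the elimination stops.
Surviving strategies — Firm A: {North, South, East, West}; Firm B: {S2, S3, S5}.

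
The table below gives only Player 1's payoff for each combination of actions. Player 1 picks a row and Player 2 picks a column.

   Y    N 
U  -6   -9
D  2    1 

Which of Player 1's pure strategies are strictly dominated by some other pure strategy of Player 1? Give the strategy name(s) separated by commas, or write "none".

D strictly dominates U — Y: 2>-6, N: 1>-9.
Nothing dominates D: U at Y (2>-6).

U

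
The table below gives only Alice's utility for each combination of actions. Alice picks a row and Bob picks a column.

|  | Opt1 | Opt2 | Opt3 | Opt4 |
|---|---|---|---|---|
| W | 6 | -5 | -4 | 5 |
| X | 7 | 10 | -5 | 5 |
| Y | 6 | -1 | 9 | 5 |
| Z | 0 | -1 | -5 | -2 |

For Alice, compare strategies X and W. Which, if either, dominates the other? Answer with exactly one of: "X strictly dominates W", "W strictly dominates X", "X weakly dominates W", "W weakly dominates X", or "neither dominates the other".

X's payoffs vs W's, by Bob's action — Opt1: 7>6, Opt2: 10>-5, Opt3: -5<-4, Opt4: 5=5.
X does better at Opt1, Opt2 but worse at Opt3; neither strategy dominates the other.

neither dominates the other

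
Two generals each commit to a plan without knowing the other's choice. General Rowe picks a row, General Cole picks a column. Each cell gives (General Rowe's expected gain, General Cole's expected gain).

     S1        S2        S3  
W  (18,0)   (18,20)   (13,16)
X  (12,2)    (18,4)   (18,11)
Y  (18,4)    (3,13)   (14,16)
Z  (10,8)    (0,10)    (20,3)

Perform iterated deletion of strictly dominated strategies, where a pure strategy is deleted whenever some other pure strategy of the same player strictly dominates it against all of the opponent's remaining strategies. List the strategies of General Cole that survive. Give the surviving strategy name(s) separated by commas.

For General Cole, S2 strictly dominates S1 on the remaining rows (W: 20>0, X: 4>2, Y: 13>4, Z: 10>8); eliminate S1.
For General Rowe, X strictly dominates Y on the remaining columns (S2: 18>3, S3: 18>14); eliminate Y.
Among the remaining strategies, none is strictly dominated by another pure strategy of the same player, so the elimination stops.
Surviving strategies — General Rowe: {W, X, Z}; General Cole: {S2, S3}.

S2, S3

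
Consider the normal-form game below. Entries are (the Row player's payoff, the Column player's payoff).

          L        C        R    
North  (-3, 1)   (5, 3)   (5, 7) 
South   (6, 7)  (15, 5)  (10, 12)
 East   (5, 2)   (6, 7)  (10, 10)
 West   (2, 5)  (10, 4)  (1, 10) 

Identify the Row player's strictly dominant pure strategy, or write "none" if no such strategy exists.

none

North fails to dominate South at L (-3<6).
South fails to dominate East at R (10=10).
East fails to dominate South at L (5<6).
West fails to dominate North at R (1<5).
No single strategy dominates all the others.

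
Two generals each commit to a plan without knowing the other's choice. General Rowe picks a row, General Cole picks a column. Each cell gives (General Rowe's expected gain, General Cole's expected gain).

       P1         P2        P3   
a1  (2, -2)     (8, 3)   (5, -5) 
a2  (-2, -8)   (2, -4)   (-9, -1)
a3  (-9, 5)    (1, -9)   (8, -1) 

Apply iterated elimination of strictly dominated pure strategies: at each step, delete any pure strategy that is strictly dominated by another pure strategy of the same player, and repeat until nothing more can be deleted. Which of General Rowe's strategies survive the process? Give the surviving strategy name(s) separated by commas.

a1

For General Rowe, a1 strictly dominates a2 on the remaining columns (P1: 2>-2, P2: 8>2, P3: 5>-9); eliminate a2.
General Cole's strategy P3 is strictly dominated by P1 (a1: -2>-5, a3: 5>-1) and is removed.
General Rowe's strategy a3 is strictly dominated by a1 (P1: 2>-9, P2: 8>1) and is removed.
For General Cole, P2 strictly dominates P1 on the remaining rows (a1: 3>-2); eliminate P1.
Among the remaining strategies, none is strictly dominated by another pure strategy of the same player, so the elimination stops.
Surviving strategies — General Rowe: {a1}; General Cole: {P2}.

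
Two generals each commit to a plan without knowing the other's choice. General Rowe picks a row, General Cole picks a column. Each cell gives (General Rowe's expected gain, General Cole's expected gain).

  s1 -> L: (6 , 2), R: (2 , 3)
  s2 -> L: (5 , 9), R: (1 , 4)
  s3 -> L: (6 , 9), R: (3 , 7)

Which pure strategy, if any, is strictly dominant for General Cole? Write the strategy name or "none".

none

L fails to dominate R at s1 (2<3).
R fails to dominate L at s2 (4<9).
No single strategy dominates all the others.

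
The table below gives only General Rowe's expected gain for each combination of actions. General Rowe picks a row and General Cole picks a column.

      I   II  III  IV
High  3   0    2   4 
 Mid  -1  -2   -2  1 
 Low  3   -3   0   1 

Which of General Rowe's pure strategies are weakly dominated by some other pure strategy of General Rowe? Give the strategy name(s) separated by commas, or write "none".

High is not dominated — it holds its own against Mid at I (3>-1); Low at II (0>-3).
Mid is weakly dominated by High (I: 3>-1, II: 0>-2, III: 2>-2, IV: 4>1).
High weakly dominates Low — I: 3=3, II: 0>-3, III: 2>0, IV: 4>1.

Mid, Low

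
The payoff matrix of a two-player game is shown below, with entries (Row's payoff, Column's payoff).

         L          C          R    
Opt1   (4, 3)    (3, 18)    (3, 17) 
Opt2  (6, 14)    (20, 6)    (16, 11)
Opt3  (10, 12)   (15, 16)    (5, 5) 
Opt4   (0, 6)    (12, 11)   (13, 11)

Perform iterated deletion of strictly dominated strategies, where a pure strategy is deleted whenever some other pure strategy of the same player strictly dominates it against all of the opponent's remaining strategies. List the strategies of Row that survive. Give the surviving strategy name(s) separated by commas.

For Row, Opt2 strictly dominates Opt1 on the remaining columns (L: 6>4, C: 20>3, R: 16>3); eliminate Opt1.
For Row, Opt2 strictly dominates Opt4 on the remaining columns (L: 6>0, C: 20>12, R: 16>13); eliminate Opt4.
Column's strategy R is strictly dominated by L (Opt2: 14>11, Opt3: 12>5) and is removed.
Among the remaining strategies, none is strictly dominated by another pure strategy of the same player, so the elimination stops.
Surviving strategies — Row: {Opt2, Opt3}; Column: {L, C}.

Opt2, Opt3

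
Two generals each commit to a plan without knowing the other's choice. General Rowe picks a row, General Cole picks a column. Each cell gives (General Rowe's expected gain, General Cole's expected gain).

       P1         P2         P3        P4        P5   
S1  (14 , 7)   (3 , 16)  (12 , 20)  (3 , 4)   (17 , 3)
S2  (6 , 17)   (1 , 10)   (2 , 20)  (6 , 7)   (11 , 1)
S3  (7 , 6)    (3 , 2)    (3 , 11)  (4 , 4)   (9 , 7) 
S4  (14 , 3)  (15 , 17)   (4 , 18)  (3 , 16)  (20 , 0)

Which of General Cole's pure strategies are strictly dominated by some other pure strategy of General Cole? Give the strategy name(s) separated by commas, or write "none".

P3 strictly dominates P1 — S1: 20>7, S2: 20>17, S3: 11>6, S4: 18>3.
P2: dominated, since P3 does at least as well everywhere (S1: 20>16, S2: 20>10, S3: 11>2, S4: 18>17).
Nothing dominates P3: P1 at S1 (20>7); P2 at S1 (20>16); P4 at S1 (20>4); P5 at S1 (20>3).
P4 is strictly dominated by P3 (S1: 20>4, S2: 20>7, S3: 11>4, S4: 18>16).
P5 is strictly dominated by P3 (S1: 20>3, S2: 20>1, S3: 11>7, S4: 18>0).

P1, P2, P4, P5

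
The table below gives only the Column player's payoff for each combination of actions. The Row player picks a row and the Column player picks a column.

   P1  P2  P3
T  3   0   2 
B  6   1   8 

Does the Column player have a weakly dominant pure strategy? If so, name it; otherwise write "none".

none

P1 fails to dominate P3 at B (6<8).
P2 fails to dominate P1 at T (0<3).
P3 fails to dominate P1 at T (2<3).
No single strategy dominates all the others.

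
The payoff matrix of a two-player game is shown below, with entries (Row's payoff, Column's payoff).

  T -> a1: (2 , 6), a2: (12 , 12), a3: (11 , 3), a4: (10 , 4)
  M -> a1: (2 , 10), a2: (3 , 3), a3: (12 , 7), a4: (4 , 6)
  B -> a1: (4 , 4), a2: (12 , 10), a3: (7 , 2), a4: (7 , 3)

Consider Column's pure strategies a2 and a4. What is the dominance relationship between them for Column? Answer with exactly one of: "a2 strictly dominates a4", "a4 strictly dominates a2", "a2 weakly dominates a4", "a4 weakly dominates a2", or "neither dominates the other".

a2's payoffs vs a4's, by Row's action — T: 12>4, M: 3<6, B: 10>3.
a2 does better at T, B but worse at M; neither strategy dominates the other.

neither dominates the other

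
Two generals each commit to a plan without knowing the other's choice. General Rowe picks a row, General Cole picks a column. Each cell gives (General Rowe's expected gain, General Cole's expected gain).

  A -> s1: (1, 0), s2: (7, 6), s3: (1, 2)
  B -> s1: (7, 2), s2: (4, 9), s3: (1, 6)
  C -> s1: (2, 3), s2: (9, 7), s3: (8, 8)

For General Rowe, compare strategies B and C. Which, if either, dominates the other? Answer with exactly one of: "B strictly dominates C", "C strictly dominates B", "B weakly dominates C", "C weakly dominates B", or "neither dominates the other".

neither dominates the other

Compare B to C across each opponent action: s1: 7>2, s2: 4<9, s3: 1<8.
B does better at s1 but worse at s2, s3; neither strategy dominates the other.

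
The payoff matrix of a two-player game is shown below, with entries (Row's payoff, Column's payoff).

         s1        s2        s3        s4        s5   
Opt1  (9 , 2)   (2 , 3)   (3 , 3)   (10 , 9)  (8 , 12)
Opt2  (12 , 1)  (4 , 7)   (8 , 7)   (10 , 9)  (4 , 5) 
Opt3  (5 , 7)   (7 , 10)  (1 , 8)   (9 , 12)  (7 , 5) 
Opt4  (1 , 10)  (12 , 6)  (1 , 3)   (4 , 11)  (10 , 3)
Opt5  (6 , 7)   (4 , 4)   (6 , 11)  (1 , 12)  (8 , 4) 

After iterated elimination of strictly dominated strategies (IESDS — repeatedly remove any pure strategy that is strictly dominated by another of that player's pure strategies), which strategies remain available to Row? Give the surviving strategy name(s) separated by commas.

Column s1 is eliminated: s4 beats it against every remaining row (Opt1: 9>2, Opt2: 9>1, Opt3: 12>7, Opt4: 11>10, Opt5: 12>7).
Column s2 is eliminated: s4 beats it against every remaining row (Opt1: 9>3, Opt2: 9>7, Opt3: 12>10, Opt4: 11>6, Opt5: 12>4).
Row's strategy Opt3 is strictly dominated by Opt1 (s3: 3>1, s4: 10>9, s5: 8>7) and is removed.
Column s3 is eliminated: s4 beats it against every remaining row (Opt1: 9>3, Opt2: 9>7, Opt4: 11>3, Opt5: 12>11).
Row's strategy Opt5 is strictly dominated by Opt4 (s4: 4>1, s5: 10>8) and is removed.
Among the remaining strategies, none is strictly dominated by another pure strategy of the same player, so the elimination stops.
Surviving strategies — Row: {Opt1, Opt2, Opt4}; Column: {s4, s5}.

Opt1, Opt2, Opt4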